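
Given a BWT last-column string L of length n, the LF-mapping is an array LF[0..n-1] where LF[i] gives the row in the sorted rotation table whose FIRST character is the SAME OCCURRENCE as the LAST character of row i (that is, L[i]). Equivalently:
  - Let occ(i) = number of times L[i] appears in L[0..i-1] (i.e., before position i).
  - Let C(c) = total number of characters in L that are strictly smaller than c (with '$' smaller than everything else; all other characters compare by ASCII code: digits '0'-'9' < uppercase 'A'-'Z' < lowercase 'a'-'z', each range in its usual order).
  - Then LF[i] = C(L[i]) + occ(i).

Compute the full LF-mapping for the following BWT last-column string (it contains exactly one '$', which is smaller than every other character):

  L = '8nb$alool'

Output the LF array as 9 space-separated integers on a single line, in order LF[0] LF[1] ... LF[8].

Char counts: '$':1, '8':1, 'a':1, 'b':1, 'l':2, 'n':1, 'o':2
C (first-col start): C('$')=0, C('8')=1, C('a')=2, C('b')=3, C('l')=4, C('n')=6, C('o')=7
L[0]='8': occ=0, LF[0]=C('8')+0=1+0=1
L[1]='n': occ=0, LF[1]=C('n')+0=6+0=6
L[2]='b': occ=0, LF[2]=C('b')+0=3+0=3
L[3]='$': occ=0, LF[3]=C('$')+0=0+0=0
L[4]='a': occ=0, LF[4]=C('a')+0=2+0=2
L[5]='l': occ=0, LF[5]=C('l')+0=4+0=4
L[6]='o': occ=0, LF[6]=C('o')+0=7+0=7
L[7]='o': occ=1, LF[7]=C('o')+1=7+1=8
L[8]='l': occ=1, LF[8]=C('l')+1=4+1=5

Answer: 1 6 3 0 2 4 7 8 5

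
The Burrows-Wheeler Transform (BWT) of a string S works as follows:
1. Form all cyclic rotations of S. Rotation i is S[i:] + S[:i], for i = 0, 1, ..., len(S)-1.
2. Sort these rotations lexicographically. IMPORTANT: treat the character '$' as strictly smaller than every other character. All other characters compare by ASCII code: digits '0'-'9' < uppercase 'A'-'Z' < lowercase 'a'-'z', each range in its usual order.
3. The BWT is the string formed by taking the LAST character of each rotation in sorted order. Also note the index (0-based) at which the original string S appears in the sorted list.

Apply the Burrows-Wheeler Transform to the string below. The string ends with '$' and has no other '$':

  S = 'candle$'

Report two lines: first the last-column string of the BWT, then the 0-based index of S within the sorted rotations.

All 7 rotations (rotation i = S[i:]+S[:i]):
  rot[0] = candle$
  rot[1] = andle$c
  rot[2] = ndle$ca
  rot[3] = dle$can
  rot[4] = le$cand
  rot[5] = e$candl
  rot[6] = $candle
Sorted (with $ < everything):
  sorted[0] = $candle  (last char: 'e')
  sorted[1] = andle$c  (last char: 'c')
  sorted[2] = candle$  (last char: '$')
  sorted[3] = dle$can  (last char: 'n')
  sorted[4] = e$candl  (last char: 'l')
  sorted[5] = le$cand  (last char: 'd')
  sorted[6] = ndle$ca  (last char: 'a')
Last column: ec$nlda
Original string S is at sorted index 2

Answer: ec$nlda
2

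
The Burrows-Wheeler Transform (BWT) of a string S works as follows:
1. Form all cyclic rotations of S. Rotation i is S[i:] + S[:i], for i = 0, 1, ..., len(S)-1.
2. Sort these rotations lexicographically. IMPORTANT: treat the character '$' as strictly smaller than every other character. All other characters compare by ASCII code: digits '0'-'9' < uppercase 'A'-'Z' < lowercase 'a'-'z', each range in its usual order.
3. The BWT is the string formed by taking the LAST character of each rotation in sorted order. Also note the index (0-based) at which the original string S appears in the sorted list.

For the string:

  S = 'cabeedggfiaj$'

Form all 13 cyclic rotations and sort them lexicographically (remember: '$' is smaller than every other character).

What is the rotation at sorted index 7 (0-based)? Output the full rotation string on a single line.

Answer: eedggfiaj$cab

Derivation:
All 13 rotations (rotation i = S[i:]+S[:i]):
  rot[0] = cabeedggfiaj$
  rot[1] = abeedggfiaj$c
  rot[2] = beedggfiaj$ca
  rot[3] = eedggfiaj$cab
  rot[4] = edggfiaj$cabe
  rot[5] = dggfiaj$cabee
  rot[6] = ggfiaj$cabeed
  rot[7] = gfiaj$cabeedg
  rot[8] = fiaj$cabeedgg
  rot[9] = iaj$cabeedggf
  rot[10] = aj$cabeedggfi
  rot[11] = j$cabeedggfia
  rot[12] = $cabeedggfiaj
Sorted (with $ < everything):
  sorted[0] = $cabeedggfiaj
  sorted[1] = abeedggfiaj$c
  sorted[2] = aj$cabeedggfi
  sorted[3] = beedggfiaj$ca
  sorted[4] = cabeedggfiaj$
  sorted[5] = dggfiaj$cabee
  sorted[6] = edggfiaj$cabe
  sorted[7] = eedggfiaj$cab
  sorted[8] = fiaj$cabeedgg
  sorted[9] = gfiaj$cabeedg
  sorted[10] = ggfiaj$cabeed
  sorted[11] = iaj$cabeedggf
  sorted[12] = j$cabeedggfia
sorted[7] = eedggfiaj$cab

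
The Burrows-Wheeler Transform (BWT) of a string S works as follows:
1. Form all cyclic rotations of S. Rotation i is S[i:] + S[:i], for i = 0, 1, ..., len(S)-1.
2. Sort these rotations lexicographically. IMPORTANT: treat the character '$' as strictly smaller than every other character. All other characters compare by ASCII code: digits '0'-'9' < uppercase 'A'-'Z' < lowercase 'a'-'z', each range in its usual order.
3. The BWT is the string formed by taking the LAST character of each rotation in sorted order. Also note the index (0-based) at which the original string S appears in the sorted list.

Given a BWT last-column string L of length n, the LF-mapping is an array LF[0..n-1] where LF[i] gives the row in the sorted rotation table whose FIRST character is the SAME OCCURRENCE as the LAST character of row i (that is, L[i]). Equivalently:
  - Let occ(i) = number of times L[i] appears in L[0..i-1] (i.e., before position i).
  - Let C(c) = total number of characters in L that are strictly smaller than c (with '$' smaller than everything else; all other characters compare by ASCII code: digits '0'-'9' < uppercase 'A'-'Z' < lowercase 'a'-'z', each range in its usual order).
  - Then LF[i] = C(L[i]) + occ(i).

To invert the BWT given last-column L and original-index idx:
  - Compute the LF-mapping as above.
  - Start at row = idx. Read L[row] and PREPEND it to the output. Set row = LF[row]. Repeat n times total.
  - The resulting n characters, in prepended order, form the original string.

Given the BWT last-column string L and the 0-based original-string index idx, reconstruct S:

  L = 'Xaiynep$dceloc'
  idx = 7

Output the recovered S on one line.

Answer: encyclopediaX$

Derivation:
LF mapping: 1 2 8 13 10 6 12 0 5 3 7 9 11 4
Walk LF starting at row 7, prepending L[row]:
  step 1: row=7, L[7]='$', prepend. Next row=LF[7]=0
  step 2: row=0, L[0]='X', prepend. Next row=LF[0]=1
  step 3: row=1, L[1]='a', prepend. Next row=LF[1]=2
  step 4: row=2, L[2]='i', prepend. Next row=LF[2]=8
  step 5: row=8, L[8]='d', prepend. Next row=LF[8]=5
  step 6: row=5, L[5]='e', prepend. Next row=LF[5]=6
  step 7: row=6, L[6]='p', prepend. Next row=LF[6]=12
  step 8: row=12, L[12]='o', prepend. Next row=LF[12]=11
  step 9: row=11, L[11]='l', prepend. Next row=LF[11]=9
  step 10: row=9, L[9]='c', prepend. Next row=LF[9]=3
  step 11: row=3, L[3]='y', prepend. Next row=LF[3]=13
  step 12: row=13, L[13]='c', prepend. Next row=LF[13]=4
  step 13: row=4, L[4]='n', prepend. Next row=LF[4]=10
  step 14: row=10, L[10]='e', prepend. Next row=LF[10]=7
Reversed output: encyclopediaX$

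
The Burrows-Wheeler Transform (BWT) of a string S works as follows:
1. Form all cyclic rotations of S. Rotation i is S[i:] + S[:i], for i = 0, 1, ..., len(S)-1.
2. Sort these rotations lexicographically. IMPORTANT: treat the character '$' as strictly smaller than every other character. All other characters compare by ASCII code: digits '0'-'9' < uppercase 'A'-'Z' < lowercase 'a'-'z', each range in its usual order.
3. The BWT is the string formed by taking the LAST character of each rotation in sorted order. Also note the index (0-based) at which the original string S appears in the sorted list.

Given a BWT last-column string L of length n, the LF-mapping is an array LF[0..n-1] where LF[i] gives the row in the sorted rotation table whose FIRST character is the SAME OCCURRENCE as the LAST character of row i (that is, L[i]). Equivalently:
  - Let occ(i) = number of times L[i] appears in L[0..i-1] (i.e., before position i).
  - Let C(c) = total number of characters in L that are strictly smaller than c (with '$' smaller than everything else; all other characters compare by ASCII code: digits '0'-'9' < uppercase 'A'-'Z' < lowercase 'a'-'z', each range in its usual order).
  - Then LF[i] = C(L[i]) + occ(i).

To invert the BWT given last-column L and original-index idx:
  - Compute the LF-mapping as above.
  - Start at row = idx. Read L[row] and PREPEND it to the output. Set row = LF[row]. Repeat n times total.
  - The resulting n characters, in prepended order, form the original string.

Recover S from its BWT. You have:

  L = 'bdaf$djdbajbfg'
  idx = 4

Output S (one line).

LF mapping: 3 6 1 9 0 7 12 8 4 2 13 5 10 11
Walk LF starting at row 4, prepending L[row]:
  step 1: row=4, L[4]='$', prepend. Next row=LF[4]=0
  step 2: row=0, L[0]='b', prepend. Next row=LF[0]=3
  step 3: row=3, L[3]='f', prepend. Next row=LF[3]=9
  step 4: row=9, L[9]='a', prepend. Next row=LF[9]=2
  step 5: row=2, L[2]='a', prepend. Next row=LF[2]=1
  step 6: row=1, L[1]='d', prepend. Next row=LF[1]=6
  step 7: row=6, L[6]='j', prepend. Next row=LF[6]=12
  step 8: row=12, L[12]='f', prepend. Next row=LF[12]=10
  step 9: row=10, L[10]='j', prepend. Next row=LF[10]=13
  step 10: row=13, L[13]='g', prepend. Next row=LF[13]=11
  step 11: row=11, L[11]='b', prepend. Next row=LF[11]=5
  step 12: row=5, L[5]='d', prepend. Next row=LF[5]=7
  step 13: row=7, L[7]='d', prepend. Next row=LF[7]=8
  step 14: row=8, L[8]='b', prepend. Next row=LF[8]=4
Reversed output: bddbgjfjdaafb$

Answer: bddbgjfjdaafb$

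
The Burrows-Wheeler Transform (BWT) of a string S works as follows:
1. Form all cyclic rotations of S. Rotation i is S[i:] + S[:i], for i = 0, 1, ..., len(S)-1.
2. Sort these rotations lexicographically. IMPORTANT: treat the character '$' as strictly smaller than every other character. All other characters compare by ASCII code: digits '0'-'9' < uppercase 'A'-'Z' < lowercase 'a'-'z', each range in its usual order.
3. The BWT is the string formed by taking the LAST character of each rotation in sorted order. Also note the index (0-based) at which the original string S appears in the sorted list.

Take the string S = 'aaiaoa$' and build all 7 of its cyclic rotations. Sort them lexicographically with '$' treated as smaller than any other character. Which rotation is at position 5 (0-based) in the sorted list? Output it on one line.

Answer: iaoa$aa

Derivation:
All 7 rotations (rotation i = S[i:]+S[:i]):
  rot[0] = aaiaoa$
  rot[1] = aiaoa$a
  rot[2] = iaoa$aa
  rot[3] = aoa$aai
  rot[4] = oa$aaia
  rot[5] = a$aaiao
  rot[6] = $aaiaoa
Sorted (with $ < everything):
  sorted[0] = $aaiaoa
  sorted[1] = a$aaiao
  sorted[2] = aaiaoa$
  sorted[3] = aiaoa$a
  sorted[4] = aoa$aai
  sorted[5] = iaoa$aa
  sorted[6] = oa$aaia
sorted[5] = iaoa$aa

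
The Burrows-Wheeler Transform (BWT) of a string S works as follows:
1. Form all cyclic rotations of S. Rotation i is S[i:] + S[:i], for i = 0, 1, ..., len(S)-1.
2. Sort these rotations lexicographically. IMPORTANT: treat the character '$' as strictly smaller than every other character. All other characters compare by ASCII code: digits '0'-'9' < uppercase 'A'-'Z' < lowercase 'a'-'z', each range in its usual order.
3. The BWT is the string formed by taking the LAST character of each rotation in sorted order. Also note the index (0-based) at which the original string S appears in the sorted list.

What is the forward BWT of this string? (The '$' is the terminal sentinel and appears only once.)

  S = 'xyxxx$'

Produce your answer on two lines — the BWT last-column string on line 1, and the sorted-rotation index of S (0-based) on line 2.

All 6 rotations (rotation i = S[i:]+S[:i]):
  rot[0] = xyxxx$
  rot[1] = yxxx$x
  rot[2] = xxx$xy
  rot[3] = xx$xyx
  rot[4] = x$xyxx
  rot[5] = $xyxxx
Sorted (with $ < everything):
  sorted[0] = $xyxxx  (last char: 'x')
  sorted[1] = x$xyxx  (last char: 'x')
  sorted[2] = xx$xyx  (last char: 'x')
  sorted[3] = xxx$xy  (last char: 'y')
  sorted[4] = xyxxx$  (last char: '$')
  sorted[5] = yxxx$x  (last char: 'x')
Last column: xxxy$x
Original string S is at sorted index 4

Answer: xxxy$x
4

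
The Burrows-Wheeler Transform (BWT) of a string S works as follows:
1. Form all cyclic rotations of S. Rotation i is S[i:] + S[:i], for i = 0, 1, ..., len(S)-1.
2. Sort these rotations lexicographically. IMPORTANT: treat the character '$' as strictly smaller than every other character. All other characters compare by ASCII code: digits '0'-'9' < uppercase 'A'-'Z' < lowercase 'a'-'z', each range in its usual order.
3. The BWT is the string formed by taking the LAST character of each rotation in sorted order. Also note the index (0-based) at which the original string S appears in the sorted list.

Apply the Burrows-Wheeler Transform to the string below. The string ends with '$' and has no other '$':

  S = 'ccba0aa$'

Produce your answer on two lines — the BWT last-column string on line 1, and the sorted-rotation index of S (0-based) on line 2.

Answer: aaab0cc$
7

Derivation:
All 8 rotations (rotation i = S[i:]+S[:i]):
  rot[0] = ccba0aa$
  rot[1] = cba0aa$c
  rot[2] = ba0aa$cc
  rot[3] = a0aa$ccb
  rot[4] = 0aa$ccba
  rot[5] = aa$ccba0
  rot[6] = a$ccba0a
  rot[7] = $ccba0aa
Sorted (with $ < everything):
  sorted[0] = $ccba0aa  (last char: 'a')
  sorted[1] = 0aa$ccba  (last char: 'a')
  sorted[2] = a$ccba0a  (last char: 'a')
  sorted[3] = a0aa$ccb  (last char: 'b')
  sorted[4] = aa$ccba0  (last char: '0')
  sorted[5] = ba0aa$cc  (last char: 'c')
  sorted[6] = cba0aa$c  (last char: 'c')
  sorted[7] = ccba0aa$  (last char: '$')
Last column: aaab0cc$
Original string S is at sorted index 7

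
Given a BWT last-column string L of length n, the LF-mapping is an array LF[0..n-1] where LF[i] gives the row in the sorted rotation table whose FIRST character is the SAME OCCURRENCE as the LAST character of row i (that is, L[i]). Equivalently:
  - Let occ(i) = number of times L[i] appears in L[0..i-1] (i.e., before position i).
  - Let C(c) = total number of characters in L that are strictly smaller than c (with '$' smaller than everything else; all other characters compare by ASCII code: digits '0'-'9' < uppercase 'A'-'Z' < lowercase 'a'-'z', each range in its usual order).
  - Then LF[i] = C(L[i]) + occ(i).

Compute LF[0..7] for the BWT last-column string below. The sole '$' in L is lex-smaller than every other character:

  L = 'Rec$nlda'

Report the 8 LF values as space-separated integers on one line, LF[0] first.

Answer: 1 5 3 0 7 6 4 2

Derivation:
Char counts: '$':1, 'R':1, 'a':1, 'c':1, 'd':1, 'e':1, 'l':1, 'n':1
C (first-col start): C('$')=0, C('R')=1, C('a')=2, C('c')=3, C('d')=4, C('e')=5, C('l')=6, C('n')=7
L[0]='R': occ=0, LF[0]=C('R')+0=1+0=1
L[1]='e': occ=0, LF[1]=C('e')+0=5+0=5
L[2]='c': occ=0, LF[2]=C('c')+0=3+0=3
L[3]='$': occ=0, LF[3]=C('$')+0=0+0=0
L[4]='n': occ=0, LF[4]=C('n')+0=7+0=7
L[5]='l': occ=0, LF[5]=C('l')+0=6+0=6
L[6]='d': occ=0, LF[6]=C('d')+0=4+0=4
L[7]='a': occ=0, LF[7]=C('a')+0=2+0=2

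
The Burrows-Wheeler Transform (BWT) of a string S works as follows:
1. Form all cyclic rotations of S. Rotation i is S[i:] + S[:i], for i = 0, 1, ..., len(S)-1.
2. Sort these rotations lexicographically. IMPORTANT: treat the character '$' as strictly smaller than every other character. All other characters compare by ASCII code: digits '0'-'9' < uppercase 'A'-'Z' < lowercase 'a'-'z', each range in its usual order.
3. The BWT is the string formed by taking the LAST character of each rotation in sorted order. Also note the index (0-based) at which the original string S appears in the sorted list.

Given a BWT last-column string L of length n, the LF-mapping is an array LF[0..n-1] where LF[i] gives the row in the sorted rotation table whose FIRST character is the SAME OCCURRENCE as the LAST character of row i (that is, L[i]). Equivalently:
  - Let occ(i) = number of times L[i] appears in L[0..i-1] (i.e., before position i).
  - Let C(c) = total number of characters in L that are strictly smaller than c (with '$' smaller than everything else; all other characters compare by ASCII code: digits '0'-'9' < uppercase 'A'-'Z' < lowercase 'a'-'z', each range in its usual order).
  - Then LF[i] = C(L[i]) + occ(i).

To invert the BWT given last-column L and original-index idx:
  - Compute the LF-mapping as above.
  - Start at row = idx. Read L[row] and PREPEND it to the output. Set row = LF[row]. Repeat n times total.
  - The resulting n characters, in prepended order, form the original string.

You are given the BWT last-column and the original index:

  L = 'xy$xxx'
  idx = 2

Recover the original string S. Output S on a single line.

LF mapping: 1 5 0 2 3 4
Walk LF starting at row 2, prepending L[row]:
  step 1: row=2, L[2]='$', prepend. Next row=LF[2]=0
  step 2: row=0, L[0]='x', prepend. Next row=LF[0]=1
  step 3: row=1, L[1]='y', prepend. Next row=LF[1]=5
  step 4: row=5, L[5]='x', prepend. Next row=LF[5]=4
  step 5: row=4, L[4]='x', prepend. Next row=LF[4]=3
  step 6: row=3, L[3]='x', prepend. Next row=LF[3]=2
Reversed output: xxxyx$

Answer: xxxyx$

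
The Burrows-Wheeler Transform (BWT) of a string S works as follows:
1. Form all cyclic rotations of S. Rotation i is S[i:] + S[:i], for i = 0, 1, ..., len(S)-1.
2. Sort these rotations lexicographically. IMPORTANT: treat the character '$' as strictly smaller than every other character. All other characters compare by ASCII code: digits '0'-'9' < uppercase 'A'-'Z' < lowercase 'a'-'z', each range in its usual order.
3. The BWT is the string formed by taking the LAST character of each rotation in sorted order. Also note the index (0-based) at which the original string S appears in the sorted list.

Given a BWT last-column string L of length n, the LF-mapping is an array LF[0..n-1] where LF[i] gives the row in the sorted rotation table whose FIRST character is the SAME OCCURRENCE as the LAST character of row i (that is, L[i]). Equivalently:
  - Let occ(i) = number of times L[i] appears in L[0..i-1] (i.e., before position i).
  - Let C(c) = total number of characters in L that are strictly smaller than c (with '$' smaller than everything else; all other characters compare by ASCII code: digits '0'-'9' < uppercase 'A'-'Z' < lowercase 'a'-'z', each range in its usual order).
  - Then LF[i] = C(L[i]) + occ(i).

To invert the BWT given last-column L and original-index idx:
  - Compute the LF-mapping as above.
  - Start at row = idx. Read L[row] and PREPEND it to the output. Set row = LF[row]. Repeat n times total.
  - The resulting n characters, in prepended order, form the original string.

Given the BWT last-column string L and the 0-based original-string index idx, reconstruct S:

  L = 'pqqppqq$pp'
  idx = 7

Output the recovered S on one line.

LF mapping: 1 6 7 2 3 8 9 0 4 5
Walk LF starting at row 7, prepending L[row]:
  step 1: row=7, L[7]='$', prepend. Next row=LF[7]=0
  step 2: row=0, L[0]='p', prepend. Next row=LF[0]=1
  step 3: row=1, L[1]='q', prepend. Next row=LF[1]=6
  step 4: row=6, L[6]='q', prepend. Next row=LF[6]=9
  step 5: row=9, L[9]='p', prepend. Next row=LF[9]=5
  step 6: row=5, L[5]='q', prepend. Next row=LF[5]=8
  step 7: row=8, L[8]='p', prepend. Next row=LF[8]=4
  step 8: row=4, L[4]='p', prepend. Next row=LF[4]=3
  step 9: row=3, L[3]='p', prepend. Next row=LF[3]=2
  step 10: row=2, L[2]='q', prepend. Next row=LF[2]=7
Reversed output: qpppqpqqp$

Answer: qpppqpqqp$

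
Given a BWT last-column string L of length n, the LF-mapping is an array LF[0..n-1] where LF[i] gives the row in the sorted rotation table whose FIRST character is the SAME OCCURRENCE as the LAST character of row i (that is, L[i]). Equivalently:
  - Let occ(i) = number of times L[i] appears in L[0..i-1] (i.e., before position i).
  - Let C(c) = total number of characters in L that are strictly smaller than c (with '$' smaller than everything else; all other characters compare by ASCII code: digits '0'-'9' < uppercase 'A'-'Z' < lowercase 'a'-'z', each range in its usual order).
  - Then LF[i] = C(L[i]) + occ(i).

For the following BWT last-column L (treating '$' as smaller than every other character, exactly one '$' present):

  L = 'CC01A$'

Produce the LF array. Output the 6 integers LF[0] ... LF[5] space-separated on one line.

Char counts: '$':1, '0':1, '1':1, 'A':1, 'C':2
C (first-col start): C('$')=0, C('0')=1, C('1')=2, C('A')=3, C('C')=4
L[0]='C': occ=0, LF[0]=C('C')+0=4+0=4
L[1]='C': occ=1, LF[1]=C('C')+1=4+1=5
L[2]='0': occ=0, LF[2]=C('0')+0=1+0=1
L[3]='1': occ=0, LF[3]=C('1')+0=2+0=2
L[4]='A': occ=0, LF[4]=C('A')+0=3+0=3
L[5]='$': occ=0, LF[5]=C('$')+0=0+0=0

Answer: 4 5 1 2 3 0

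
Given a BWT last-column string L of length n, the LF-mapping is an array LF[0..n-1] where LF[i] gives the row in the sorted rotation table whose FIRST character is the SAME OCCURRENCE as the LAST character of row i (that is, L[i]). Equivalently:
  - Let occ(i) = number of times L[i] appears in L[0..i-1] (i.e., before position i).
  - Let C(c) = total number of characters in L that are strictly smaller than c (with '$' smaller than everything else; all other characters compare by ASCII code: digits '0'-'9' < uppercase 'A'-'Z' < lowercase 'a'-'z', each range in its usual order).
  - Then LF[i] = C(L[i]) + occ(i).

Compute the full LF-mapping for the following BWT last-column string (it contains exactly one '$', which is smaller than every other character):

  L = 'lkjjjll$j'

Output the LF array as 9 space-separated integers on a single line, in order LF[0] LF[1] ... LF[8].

Answer: 6 5 1 2 3 7 8 0 4

Derivation:
Char counts: '$':1, 'j':4, 'k':1, 'l':3
C (first-col start): C('$')=0, C('j')=1, C('k')=5, C('l')=6
L[0]='l': occ=0, LF[0]=C('l')+0=6+0=6
L[1]='k': occ=0, LF[1]=C('k')+0=5+0=5
L[2]='j': occ=0, LF[2]=C('j')+0=1+0=1
L[3]='j': occ=1, LF[3]=C('j')+1=1+1=2
L[4]='j': occ=2, LF[4]=C('j')+2=1+2=3
L[5]='l': occ=1, LF[5]=C('l')+1=6+1=7
L[6]='l': occ=2, LF[6]=C('l')+2=6+2=8
L[7]='$': occ=0, LF[7]=C('$')+0=0+0=0
L[8]='j': occ=3, LF[8]=C('j')+3=1+3=4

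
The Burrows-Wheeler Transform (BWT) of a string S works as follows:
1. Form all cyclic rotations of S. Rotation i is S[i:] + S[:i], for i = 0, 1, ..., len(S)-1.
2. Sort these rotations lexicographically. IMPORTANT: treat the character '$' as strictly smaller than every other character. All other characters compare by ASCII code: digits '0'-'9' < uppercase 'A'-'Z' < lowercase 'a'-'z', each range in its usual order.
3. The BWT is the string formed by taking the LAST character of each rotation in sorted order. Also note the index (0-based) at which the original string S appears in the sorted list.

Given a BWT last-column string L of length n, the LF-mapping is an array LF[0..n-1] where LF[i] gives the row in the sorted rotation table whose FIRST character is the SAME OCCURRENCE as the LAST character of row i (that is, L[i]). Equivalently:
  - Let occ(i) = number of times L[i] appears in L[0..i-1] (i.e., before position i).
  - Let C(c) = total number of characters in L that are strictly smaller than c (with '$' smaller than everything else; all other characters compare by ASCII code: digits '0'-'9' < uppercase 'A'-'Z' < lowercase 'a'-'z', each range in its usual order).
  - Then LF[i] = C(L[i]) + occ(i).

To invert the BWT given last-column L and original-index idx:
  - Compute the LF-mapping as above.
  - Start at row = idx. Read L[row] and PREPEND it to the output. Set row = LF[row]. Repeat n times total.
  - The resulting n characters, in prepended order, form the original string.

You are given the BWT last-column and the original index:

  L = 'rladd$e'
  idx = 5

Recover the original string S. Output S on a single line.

Answer: ladder$

Derivation:
LF mapping: 6 5 1 2 3 0 4
Walk LF starting at row 5, prepending L[row]:
  step 1: row=5, L[5]='$', prepend. Next row=LF[5]=0
  step 2: row=0, L[0]='r', prepend. Next row=LF[0]=6
  step 3: row=6, L[6]='e', prepend. Next row=LF[6]=4
  step 4: row=4, L[4]='d', prepend. Next row=LF[4]=3
  step 5: row=3, L[3]='d', prepend. Next row=LF[3]=2
  step 6: row=2, L[2]='a', prepend. Next row=LF[2]=1
  step 7: row=1, L[1]='l', prepend. Next row=LF[1]=5
Reversed output: ladder$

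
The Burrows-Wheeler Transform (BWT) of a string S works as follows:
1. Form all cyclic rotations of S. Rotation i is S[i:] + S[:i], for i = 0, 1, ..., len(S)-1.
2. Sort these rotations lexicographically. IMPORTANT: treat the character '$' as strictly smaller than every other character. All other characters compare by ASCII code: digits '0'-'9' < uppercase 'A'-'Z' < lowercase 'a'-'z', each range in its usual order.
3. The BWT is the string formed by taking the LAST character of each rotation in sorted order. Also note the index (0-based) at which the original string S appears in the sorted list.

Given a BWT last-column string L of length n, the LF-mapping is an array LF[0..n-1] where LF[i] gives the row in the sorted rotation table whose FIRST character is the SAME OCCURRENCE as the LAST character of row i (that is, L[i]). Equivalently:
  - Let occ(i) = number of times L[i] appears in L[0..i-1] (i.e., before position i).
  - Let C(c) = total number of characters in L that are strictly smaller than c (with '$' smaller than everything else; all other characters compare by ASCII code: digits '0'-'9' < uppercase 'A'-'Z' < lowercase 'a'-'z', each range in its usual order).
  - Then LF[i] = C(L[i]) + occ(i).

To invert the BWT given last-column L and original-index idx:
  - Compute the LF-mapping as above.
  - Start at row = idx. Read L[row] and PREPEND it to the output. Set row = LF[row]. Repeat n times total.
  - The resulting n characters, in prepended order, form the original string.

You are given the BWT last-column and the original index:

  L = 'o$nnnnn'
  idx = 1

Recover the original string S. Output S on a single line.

Answer: nnnnno$

Derivation:
LF mapping: 6 0 1 2 3 4 5
Walk LF starting at row 1, prepending L[row]:
  step 1: row=1, L[1]='$', prepend. Next row=LF[1]=0
  step 2: row=0, L[0]='o', prepend. Next row=LF[0]=6
  step 3: row=6, L[6]='n', prepend. Next row=LF[6]=5
  step 4: row=5, L[5]='n', prepend. Next row=LF[5]=4
  step 5: row=4, L[4]='n', prepend. Next row=LF[4]=3
  step 6: row=3, L[3]='n', prepend. Next row=LF[3]=2
  step 7: row=2, L[2]='n', prepend. Next row=LF[2]=1
Reversed output: nnnnno$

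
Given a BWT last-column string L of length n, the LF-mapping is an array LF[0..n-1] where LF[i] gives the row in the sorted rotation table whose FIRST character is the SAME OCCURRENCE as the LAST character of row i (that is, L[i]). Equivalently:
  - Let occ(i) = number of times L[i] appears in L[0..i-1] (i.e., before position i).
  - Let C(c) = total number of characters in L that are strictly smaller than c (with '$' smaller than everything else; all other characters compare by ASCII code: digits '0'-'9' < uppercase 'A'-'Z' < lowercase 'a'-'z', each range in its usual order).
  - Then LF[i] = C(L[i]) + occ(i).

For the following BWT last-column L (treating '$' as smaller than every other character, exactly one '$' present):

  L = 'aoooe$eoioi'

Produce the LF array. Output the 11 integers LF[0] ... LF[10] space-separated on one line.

Char counts: '$':1, 'a':1, 'e':2, 'i':2, 'o':5
C (first-col start): C('$')=0, C('a')=1, C('e')=2, C('i')=4, C('o')=6
L[0]='a': occ=0, LF[0]=C('a')+0=1+0=1
L[1]='o': occ=0, LF[1]=C('o')+0=6+0=6
L[2]='o': occ=1, LF[2]=C('o')+1=6+1=7
L[3]='o': occ=2, LF[3]=C('o')+2=6+2=8
L[4]='e': occ=0, LF[4]=C('e')+0=2+0=2
L[5]='$': occ=0, LF[5]=C('$')+0=0+0=0
L[6]='e': occ=1, LF[6]=C('e')+1=2+1=3
L[7]='o': occ=3, LF[7]=C('o')+3=6+3=9
L[8]='i': occ=0, LF[8]=C('i')+0=4+0=4
L[9]='o': occ=4, LF[9]=C('o')+4=6+4=10
L[10]='i': occ=1, LF[10]=C('i')+1=4+1=5

Answer: 1 6 7 8 2 0 3 9 4 10 5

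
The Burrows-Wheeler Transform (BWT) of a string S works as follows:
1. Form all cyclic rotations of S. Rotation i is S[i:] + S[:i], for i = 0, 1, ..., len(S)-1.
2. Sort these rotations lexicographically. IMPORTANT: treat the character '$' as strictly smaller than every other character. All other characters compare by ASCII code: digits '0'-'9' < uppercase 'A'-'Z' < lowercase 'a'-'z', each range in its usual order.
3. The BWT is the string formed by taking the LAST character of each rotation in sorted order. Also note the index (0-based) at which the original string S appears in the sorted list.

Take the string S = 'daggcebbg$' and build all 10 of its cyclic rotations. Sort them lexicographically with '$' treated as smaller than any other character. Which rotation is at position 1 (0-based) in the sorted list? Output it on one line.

Answer: aggcebbg$d

Derivation:
All 10 rotations (rotation i = S[i:]+S[:i]):
  rot[0] = daggcebbg$
  rot[1] = aggcebbg$d
  rot[2] = ggcebbg$da
  rot[3] = gcebbg$dag
  rot[4] = cebbg$dagg
  rot[5] = ebbg$daggc
  rot[6] = bbg$daggce
  rot[7] = bg$daggceb
  rot[8] = g$daggcebb
  rot[9] = $daggcebbg
Sorted (with $ < everything):
  sorted[0] = $daggcebbg
  sorted[1] = aggcebbg$d
  sorted[2] = bbg$daggce
  sorted[3] = bg$daggceb
  sorted[4] = cebbg$dagg
  sorted[5] = daggcebbg$
  sorted[6] = ebbg$daggc
  sorted[7] = g$daggcebb
  sorted[8] = gcebbg$dag
  sorted[9] = ggcebbg$da
sorted[1] = aggcebbg$d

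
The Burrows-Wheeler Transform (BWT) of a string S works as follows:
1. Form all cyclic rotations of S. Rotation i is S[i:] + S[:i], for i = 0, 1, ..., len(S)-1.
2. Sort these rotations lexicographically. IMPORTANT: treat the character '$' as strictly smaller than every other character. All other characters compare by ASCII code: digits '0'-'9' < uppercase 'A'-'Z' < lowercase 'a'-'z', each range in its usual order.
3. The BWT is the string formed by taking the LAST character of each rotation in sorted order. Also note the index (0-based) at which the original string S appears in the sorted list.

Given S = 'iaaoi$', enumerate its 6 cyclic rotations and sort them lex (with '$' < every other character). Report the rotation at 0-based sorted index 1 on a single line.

All 6 rotations (rotation i = S[i:]+S[:i]):
  rot[0] = iaaoi$
  rot[1] = aaoi$i
  rot[2] = aoi$ia
  rot[3] = oi$iaa
  rot[4] = i$iaao
  rot[5] = $iaaoi
Sorted (with $ < everything):
  sorted[0] = $iaaoi
  sorted[1] = aaoi$i
  sorted[2] = aoi$ia
  sorted[3] = i$iaao
  sorted[4] = iaaoi$
  sorted[5] = oi$iaa
sorted[1] = aaoi$i

Answer: aaoi$i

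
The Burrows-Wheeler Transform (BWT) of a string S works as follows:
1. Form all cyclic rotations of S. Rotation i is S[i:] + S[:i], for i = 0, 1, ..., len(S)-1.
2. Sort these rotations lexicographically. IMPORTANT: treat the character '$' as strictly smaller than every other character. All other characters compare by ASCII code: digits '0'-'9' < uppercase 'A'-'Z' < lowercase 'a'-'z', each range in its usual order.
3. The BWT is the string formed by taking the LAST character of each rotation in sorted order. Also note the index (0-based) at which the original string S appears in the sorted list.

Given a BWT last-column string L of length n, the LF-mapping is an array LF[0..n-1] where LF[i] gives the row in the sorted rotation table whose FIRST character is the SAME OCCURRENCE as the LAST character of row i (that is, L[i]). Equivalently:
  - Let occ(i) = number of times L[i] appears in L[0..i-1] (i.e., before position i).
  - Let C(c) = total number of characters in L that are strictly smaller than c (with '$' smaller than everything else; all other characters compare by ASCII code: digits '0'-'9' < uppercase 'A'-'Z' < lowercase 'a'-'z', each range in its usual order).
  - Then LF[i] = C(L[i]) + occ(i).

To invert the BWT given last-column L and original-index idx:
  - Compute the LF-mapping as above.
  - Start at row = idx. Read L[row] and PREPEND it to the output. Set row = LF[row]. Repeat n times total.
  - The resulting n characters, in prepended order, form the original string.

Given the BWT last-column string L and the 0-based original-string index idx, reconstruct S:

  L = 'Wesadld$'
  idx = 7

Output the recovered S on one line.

LF mapping: 1 5 7 2 3 6 4 0
Walk LF starting at row 7, prepending L[row]:
  step 1: row=7, L[7]='$', prepend. Next row=LF[7]=0
  step 2: row=0, L[0]='W', prepend. Next row=LF[0]=1
  step 3: row=1, L[1]='e', prepend. Next row=LF[1]=5
  step 4: row=5, L[5]='l', prepend. Next row=LF[5]=6
  step 5: row=6, L[6]='d', prepend. Next row=LF[6]=4
  step 6: row=4, L[4]='d', prepend. Next row=LF[4]=3
  step 7: row=3, L[3]='a', prepend. Next row=LF[3]=2
  step 8: row=2, L[2]='s', prepend. Next row=LF[2]=7
Reversed output: saddleW$

Answer: saddleW$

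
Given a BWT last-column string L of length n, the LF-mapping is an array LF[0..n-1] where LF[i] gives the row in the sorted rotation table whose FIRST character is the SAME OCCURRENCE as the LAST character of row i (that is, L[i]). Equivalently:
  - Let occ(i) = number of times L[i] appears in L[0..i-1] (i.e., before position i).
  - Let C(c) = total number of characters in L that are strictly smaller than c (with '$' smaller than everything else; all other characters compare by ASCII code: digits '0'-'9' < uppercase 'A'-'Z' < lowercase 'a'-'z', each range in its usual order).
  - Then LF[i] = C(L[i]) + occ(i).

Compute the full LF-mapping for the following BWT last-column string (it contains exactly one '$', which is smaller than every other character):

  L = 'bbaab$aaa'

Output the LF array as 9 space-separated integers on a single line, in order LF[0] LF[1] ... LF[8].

Answer: 6 7 1 2 8 0 3 4 5

Derivation:
Char counts: '$':1, 'a':5, 'b':3
C (first-col start): C('$')=0, C('a')=1, C('b')=6
L[0]='b': occ=0, LF[0]=C('b')+0=6+0=6
L[1]='b': occ=1, LF[1]=C('b')+1=6+1=7
L[2]='a': occ=0, LF[2]=C('a')+0=1+0=1
L[3]='a': occ=1, LF[3]=C('a')+1=1+1=2
L[4]='b': occ=2, LF[4]=C('b')+2=6+2=8
L[5]='$': occ=0, LF[5]=C('$')+0=0+0=0
L[6]='a': occ=2, LF[6]=C('a')+2=1+2=3
L[7]='a': occ=3, LF[7]=C('a')+3=1+3=4
L[8]='a': occ=4, LF[8]=C('a')+4=1+4=5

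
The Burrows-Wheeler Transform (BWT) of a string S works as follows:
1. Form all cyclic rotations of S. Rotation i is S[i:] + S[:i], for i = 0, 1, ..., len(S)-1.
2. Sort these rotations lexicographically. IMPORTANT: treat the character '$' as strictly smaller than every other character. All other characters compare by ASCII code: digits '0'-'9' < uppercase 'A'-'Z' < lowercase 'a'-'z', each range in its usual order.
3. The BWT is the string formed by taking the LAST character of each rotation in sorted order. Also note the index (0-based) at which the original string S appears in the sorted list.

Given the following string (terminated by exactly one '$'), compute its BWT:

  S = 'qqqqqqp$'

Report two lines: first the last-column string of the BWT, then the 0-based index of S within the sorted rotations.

All 8 rotations (rotation i = S[i:]+S[:i]):
  rot[0] = qqqqqqp$
  rot[1] = qqqqqp$q
  rot[2] = qqqqp$qq
  rot[3] = qqqp$qqq
  rot[4] = qqp$qqqq
  rot[5] = qp$qqqqq
  rot[6] = p$qqqqqq
  rot[7] = $qqqqqqp
Sorted (with $ < everything):
  sorted[0] = $qqqqqqp  (last char: 'p')
  sorted[1] = p$qqqqqq  (last char: 'q')
  sorted[2] = qp$qqqqq  (last char: 'q')
  sorted[3] = qqp$qqqq  (last char: 'q')
  sorted[4] = qqqp$qqq  (last char: 'q')
  sorted[5] = qqqqp$qq  (last char: 'q')
  sorted[6] = qqqqqp$q  (last char: 'q')
  sorted[7] = qqqqqqp$  (last char: '$')
Last column: pqqqqqq$
Original string S is at sorted index 7

Answer: pqqqqqq$
7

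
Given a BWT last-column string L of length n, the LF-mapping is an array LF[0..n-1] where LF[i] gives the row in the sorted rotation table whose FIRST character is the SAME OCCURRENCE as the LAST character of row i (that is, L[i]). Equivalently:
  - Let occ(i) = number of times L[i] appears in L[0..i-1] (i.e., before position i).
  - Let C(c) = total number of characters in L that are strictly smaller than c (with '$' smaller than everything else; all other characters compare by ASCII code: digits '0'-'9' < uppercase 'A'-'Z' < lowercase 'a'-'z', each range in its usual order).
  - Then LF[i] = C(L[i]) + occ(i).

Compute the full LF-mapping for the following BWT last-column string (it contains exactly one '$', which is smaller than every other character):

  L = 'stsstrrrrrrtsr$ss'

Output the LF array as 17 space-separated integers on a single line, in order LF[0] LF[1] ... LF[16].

Char counts: '$':1, 'r':7, 's':6, 't':3
C (first-col start): C('$')=0, C('r')=1, C('s')=8, C('t')=14
L[0]='s': occ=0, LF[0]=C('s')+0=8+0=8
L[1]='t': occ=0, LF[1]=C('t')+0=14+0=14
L[2]='s': occ=1, LF[2]=C('s')+1=8+1=9
L[3]='s': occ=2, LF[3]=C('s')+2=8+2=10
L[4]='t': occ=1, LF[4]=C('t')+1=14+1=15
L[5]='r': occ=0, LF[5]=C('r')+0=1+0=1
L[6]='r': occ=1, LF[6]=C('r')+1=1+1=2
L[7]='r': occ=2, LF[7]=C('r')+2=1+2=3
L[8]='r': occ=3, LF[8]=C('r')+3=1+3=4
L[9]='r': occ=4, LF[9]=C('r')+4=1+4=5
L[10]='r': occ=5, LF[10]=C('r')+5=1+5=6
L[11]='t': occ=2, LF[11]=C('t')+2=14+2=16
L[12]='s': occ=3, LF[12]=C('s')+3=8+3=11
L[13]='r': occ=6, LF[13]=C('r')+6=1+6=7
L[14]='$': occ=0, LF[14]=C('$')+0=0+0=0
L[15]='s': occ=4, LF[15]=C('s')+4=8+4=12
L[16]='s': occ=5, LF[16]=C('s')+5=8+5=13

Answer: 8 14 9 10 15 1 2 3 4 5 6 16 11 7 0 12 13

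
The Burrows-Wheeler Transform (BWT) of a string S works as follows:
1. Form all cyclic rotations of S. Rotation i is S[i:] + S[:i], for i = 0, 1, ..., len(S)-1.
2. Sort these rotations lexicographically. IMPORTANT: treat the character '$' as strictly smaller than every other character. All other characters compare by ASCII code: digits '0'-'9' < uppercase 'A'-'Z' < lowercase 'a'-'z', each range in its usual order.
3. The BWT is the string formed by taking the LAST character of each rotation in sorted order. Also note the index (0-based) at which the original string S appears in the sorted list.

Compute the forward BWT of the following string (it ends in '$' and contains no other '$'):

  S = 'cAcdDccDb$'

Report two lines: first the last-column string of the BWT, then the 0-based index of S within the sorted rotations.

Answer: bccdD$cDAc
5

Derivation:
All 10 rotations (rotation i = S[i:]+S[:i]):
  rot[0] = cAcdDccDb$
  rot[1] = AcdDccDb$c
  rot[2] = cdDccDb$cA
  rot[3] = dDccDb$cAc
  rot[4] = DccDb$cAcd
  rot[5] = ccDb$cAcdD
  rot[6] = cDb$cAcdDc
  rot[7] = Db$cAcdDcc
  rot[8] = b$cAcdDccD
  rot[9] = $cAcdDccDb
Sorted (with $ < everything):
  sorted[0] = $cAcdDccDb  (last char: 'b')
  sorted[1] = AcdDccDb$c  (last char: 'c')
  sorted[2] = Db$cAcdDcc  (last char: 'c')
  sorted[3] = DccDb$cAcd  (last char: 'd')
  sorted[4] = b$cAcdDccD  (last char: 'D')
  sorted[5] = cAcdDccDb$  (last char: '$')
  sorted[6] = cDb$cAcdDc  (last char: 'c')
  sorted[7] = ccDb$cAcdD  (last char: 'D')
  sorted[8] = cdDccDb$cA  (last char: 'A')
  sorted[9] = dDccDb$cAc  (last char: 'c')
Last column: bccdD$cDAc
Original string S is at sorted index 5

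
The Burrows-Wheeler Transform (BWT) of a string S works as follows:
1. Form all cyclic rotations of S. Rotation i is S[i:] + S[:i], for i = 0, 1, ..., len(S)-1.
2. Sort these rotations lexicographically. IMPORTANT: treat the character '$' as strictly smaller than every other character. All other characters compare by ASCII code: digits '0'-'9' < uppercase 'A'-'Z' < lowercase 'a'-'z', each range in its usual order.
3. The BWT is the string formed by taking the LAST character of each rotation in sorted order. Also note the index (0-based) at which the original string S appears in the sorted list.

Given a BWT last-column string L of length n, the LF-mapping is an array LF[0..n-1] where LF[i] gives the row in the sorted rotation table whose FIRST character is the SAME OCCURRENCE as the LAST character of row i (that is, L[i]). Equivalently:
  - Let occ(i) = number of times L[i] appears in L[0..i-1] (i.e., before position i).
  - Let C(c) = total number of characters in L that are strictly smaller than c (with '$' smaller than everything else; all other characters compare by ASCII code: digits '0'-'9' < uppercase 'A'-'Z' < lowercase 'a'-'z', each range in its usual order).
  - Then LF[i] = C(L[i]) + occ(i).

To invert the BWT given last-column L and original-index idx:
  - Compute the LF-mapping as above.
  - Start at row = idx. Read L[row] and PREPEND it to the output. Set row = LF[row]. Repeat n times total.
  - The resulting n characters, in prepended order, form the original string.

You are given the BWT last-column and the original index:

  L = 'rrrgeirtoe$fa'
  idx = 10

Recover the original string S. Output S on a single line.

Answer: refrigerator$

Derivation:
LF mapping: 8 9 10 5 2 6 11 12 7 3 0 4 1
Walk LF starting at row 10, prepending L[row]:
  step 1: row=10, L[10]='$', prepend. Next row=LF[10]=0
  step 2: row=0, L[0]='r', prepend. Next row=LF[0]=8
  step 3: row=8, L[8]='o', prepend. Next row=LF[8]=7
  step 4: row=7, L[7]='t', prepend. Next row=LF[7]=12
  step 5: row=12, L[12]='a', prepend. Next row=LF[12]=1
  step 6: row=1, L[1]='r', prepend. Next row=LF[1]=9
  step 7: row=9, L[9]='e', prepend. Next row=LF[9]=3
  step 8: row=3, L[3]='g', prepend. Next row=LF[3]=5
  step 9: row=5, L[5]='i', prepend. Next row=LF[5]=6
  step 10: row=6, L[6]='r', prepend. Next row=LF[6]=11
  step 11: row=11, L[11]='f', prepend. Next row=LF[11]=4
  step 12: row=4, L[4]='e', prepend. Next row=LF[4]=2
  step 13: row=2, L[2]='r', prepend. Next row=LF[2]=10
Reversed output: refrigerator$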